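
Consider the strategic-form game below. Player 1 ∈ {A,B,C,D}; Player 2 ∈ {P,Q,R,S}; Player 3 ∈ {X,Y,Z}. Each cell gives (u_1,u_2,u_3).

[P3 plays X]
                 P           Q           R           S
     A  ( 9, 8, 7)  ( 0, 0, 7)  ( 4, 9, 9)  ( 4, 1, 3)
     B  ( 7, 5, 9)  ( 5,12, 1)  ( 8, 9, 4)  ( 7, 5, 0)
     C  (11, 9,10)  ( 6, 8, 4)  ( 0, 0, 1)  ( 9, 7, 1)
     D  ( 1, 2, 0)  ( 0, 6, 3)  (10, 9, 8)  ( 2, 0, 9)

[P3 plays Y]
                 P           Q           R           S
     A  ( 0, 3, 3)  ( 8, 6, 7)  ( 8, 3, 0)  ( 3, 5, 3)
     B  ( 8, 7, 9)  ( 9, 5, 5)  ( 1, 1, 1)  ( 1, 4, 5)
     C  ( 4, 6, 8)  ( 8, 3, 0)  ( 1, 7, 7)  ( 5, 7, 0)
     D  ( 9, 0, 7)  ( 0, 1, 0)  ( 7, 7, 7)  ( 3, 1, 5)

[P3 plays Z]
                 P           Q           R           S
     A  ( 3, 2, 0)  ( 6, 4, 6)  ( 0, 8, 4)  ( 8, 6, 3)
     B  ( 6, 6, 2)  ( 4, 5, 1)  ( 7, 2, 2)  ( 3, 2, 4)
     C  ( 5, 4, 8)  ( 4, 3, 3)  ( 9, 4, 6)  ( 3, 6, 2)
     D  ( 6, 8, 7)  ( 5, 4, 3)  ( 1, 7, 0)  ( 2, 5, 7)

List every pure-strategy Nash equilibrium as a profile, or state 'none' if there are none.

PSNE = {(C,P,X), (D,P,Z), (D,R,X)}

(A,P,X): not NE [P1→C gives 11>9; P2→R gives 9>8]
(A,P,Y): not NE [P1→D gives 9>0; P2→Q gives 6>3; P3→X gives 7>3]
(A,P,Z): not NE [P1→D gives 6>3; P2→R gives 8>2; P3→X gives 7>0]
(A,Q,X): not NE [P1→C gives 6>0; P2→R gives 9>0]
(A,Q,Y): not NE [P1→B gives 9>8]
(A,Q,Z): not NE [P2→R gives 8>4; P3→Y gives 7>6]
(A,R,X): not NE [P1→D gives 10>4]
(A,R,Y): not NE [P2→Q gives 6>3; P3→X gives 9>0]
(A,R,Z): not NE [P1→C gives 9>0; P3→X gives 9>4]
(A,S,X): not NE [P1→C gives 9>4; P2→R gives 9>1]
(A,S,Y): not NE [P1→C gives 5>3; P2→Q gives 6>5]
(A,S,Z): not NE [P2→R gives 8>6]
(B,P,X): not NE [P1→C gives 11>7; P2→Q gives 12>5]
(B,P,Y): not NE [P1→D gives 9>8]
(B,P,Z): not NE [P3→Y gives 9>2]
(B,Q,X): not NE [P1→C gives 6>5; P3→Y gives 5>1]
(B,Q,Y): not NE [P2→P gives 7>5]
(B,Q,Z): not NE [P1→A gives 6>4; P2→P gives 6>5; P3→Y gives 5>1]
(B,R,X): not NE [P1→D gives 10>8; P2→Q gives 12>9]
(B,R,Y): not NE [P1→A gives 8>1; P2→P gives 7>1; P3→X gives 4>1]
(B,R,Z): not NE [P1→C gives 9>7; P2→P gives 6>2; P3→X gives 4>2]
(B,S,X): not NE [P1→C gives 9>7; P2→Q gives 12>5; P3→Y gives 5>0]
(B,S,Y): not NE [P1→C gives 5>1; P2→P gives 7>4]
(B,S,Z): not NE [P1→A gives 8>3; P2→P gives 6>2; P3→Y gives 5>4]
(C,P,X): NE
(C,P,Y): not NE [P1→D gives 9>4; P2→S gives 7>6; P3→X gives 10>8]
(C,P,Z): not NE [P1→D gives 6>5; P2→S gives 6>4; P3→X gives 10>8]
(C,Q,X): not NE [P2→P gives 9>8]
(C,Q,Y): not NE [P1→B gives 9>8; P2→S gives 7>3; P3→X gives 4>0]
(C,Q,Z): not NE [P1→A gives 6>4; P2→S gives 6>3; P3→X gives 4>3]
(C,R,X): not NE [P1→D gives 10>0; P2→P gives 9>0; P3→Y gives 7>1]
(C,R,Y): not NE [P1→A gives 8>1]
(C,R,Z): not NE [P2→S gives 6>4; P3→Y gives 7>6]
(C,S,X): not NE [P2→P gives 9>7; P3→Z gives 2>1]
(C,S,Y): not NE [P3→Z gives 2>0]
(C,S,Z): not NE [P1→A gives 8>3]
(D,P,X): not NE [P1→C gives 11>1; P2→R gives 9>2; P3→Z gives 7>0]
(D,P,Y): not NE [P2→R gives 7>0]
(D,P,Z): NE
(D,Q,X): not NE [P1→C gives 6>0; P2→R gives 9>6]
(D,Q,Y): not NE [P1→B gives 9>0; P2→R gives 7>1; P3→Z gives 3>0]
(D,Q,Z): not NE [P1→A gives 6>5; P2→P gives 8>4]
(D,R,X): NE
(D,R,Y): not NE [P1→A gives 8>7; P3→X gives 8>7]
(D,R,Z): not NE [P1→C gives 9>1; P2→P gives 8>7; P3→X gives 8>0]
(D,S,X): not NE [P1→C gives 9>2; P2→R gives 9>0]
(D,S,Y): not NE [P1→C gives 5>3; P2→R gives 7>1; P3→X gives 9>5]
(D,S,Z): not NE [P1→A gives 8>2; P2→P gives 8>5; P3→X gives 9>7]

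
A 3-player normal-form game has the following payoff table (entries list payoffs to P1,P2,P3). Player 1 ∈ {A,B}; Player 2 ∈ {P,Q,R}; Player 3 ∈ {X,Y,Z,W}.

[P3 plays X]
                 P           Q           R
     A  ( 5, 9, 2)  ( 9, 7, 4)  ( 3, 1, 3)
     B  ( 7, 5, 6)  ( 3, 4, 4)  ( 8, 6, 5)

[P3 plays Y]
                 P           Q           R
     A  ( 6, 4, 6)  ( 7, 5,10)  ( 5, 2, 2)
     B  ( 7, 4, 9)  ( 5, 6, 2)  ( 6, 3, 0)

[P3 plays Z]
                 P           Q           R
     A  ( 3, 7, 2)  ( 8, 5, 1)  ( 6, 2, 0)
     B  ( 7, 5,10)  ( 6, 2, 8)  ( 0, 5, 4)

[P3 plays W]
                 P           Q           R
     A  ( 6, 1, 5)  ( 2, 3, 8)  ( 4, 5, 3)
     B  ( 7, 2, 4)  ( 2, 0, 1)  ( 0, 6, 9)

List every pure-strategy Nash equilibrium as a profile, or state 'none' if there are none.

(A,P,X): not NE [P1→B gives 7>5; P3→Y gives 6>2]
(A,P,Y): not NE [P1→B gives 7>6; P2→Q gives 5>4]
(A,P,Z): not NE [P1→B gives 7>3; P3→Y gives 6>2]
(A,P,W): not NE [P1→B gives 7>6; P2→R gives 5>1; P3→Y gives 6>5]
(A,Q,X): not NE [P2→P gives 9>7; P3→Y gives 10>4]
(A,Q,Y): NE
(A,Q,Z): not NE [P2→P gives 7>5; P3→Y gives 10>1]
(A,Q,W): not NE [P2→R gives 5>3; P3→Y gives 10>8]
(A,R,X): not NE [P1→B gives 8>3; P2→P gives 9>1]
(A,R,Y): not NE [P1→B gives 6>5; P2→Q gives 5>2; P3→W gives 3>2]
(A,R,Z): not NE [P2→P gives 7>2; P3→W gives 3>0]
(A,R,W): NE
(B,P,X): not NE [P2→R gives 6>5; P3→Z gives 10>6]
(B,P,Y): not NE [P2→Q gives 6>4; P3→Z gives 10>9]
(B,P,Z): NE
(B,P,W): not NE [P2→R gives 6>2; P3→Z gives 10>4]
(B,Q,X): not NE [P1→A gives 9>3; P2→R gives 6>4; P3→Z gives 8>4]
(B,Q,Y): not NE [P1→A gives 7>5; P3→Z gives 8>2]
(B,Q,Z): not NE [P1→A gives 8>6; P2→R gives 5>2]
(B,Q,W): not NE [P2→R gives 6>0; P3→Z gives 8>1]
(B,R,X): not NE [P3→W gives 9>5]
(B,R,Y): not NE [P2→Q gives 6>3; P3→W gives 9>0]
(B,R,Z): not NE [P1→A gives 6>0; P3→W gives 9>4]
(B,R,W): not NE [P1→A gives 4>0]

NE set: (A,Q,Y), (A,R,W), (B,P,Z)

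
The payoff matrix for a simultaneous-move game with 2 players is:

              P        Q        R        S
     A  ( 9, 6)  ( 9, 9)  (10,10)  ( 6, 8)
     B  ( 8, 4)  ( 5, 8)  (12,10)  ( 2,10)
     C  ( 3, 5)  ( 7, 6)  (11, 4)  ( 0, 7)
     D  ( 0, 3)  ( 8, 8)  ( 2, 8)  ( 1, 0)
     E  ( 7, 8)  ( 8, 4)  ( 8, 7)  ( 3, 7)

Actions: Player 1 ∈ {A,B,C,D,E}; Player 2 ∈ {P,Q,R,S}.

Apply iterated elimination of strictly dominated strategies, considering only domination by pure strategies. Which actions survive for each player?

P1 drop D (A beats it: P:9>0 Q:9>8 R:10>2 S:6>1)
P1 drop E (A beats it: P:9>7 Q:9>8 R:10>8 S:6>3)
P2 drop P (Q beats it: A:9>6 B:8>4 C:6>5)
P1→{A,B,C} P2→{Q,R,S}

Survivors P1:{A,B,C} P2:{Q,R,S}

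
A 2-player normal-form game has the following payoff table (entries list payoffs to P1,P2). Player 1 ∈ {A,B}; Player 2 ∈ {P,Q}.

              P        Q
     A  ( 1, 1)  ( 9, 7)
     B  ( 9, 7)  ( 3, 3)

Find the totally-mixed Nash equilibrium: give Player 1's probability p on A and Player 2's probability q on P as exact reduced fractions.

p=2/5, q=3/7

P1 indiff ⇒ q·1+(1-q)·9 = q·9+(1-q)·3 ⇒ q(-8) = (1-q)(-6) ⇒ q = 3/7
P2 indiff ⇒ p·1+(1-p)·7 = p·7+(1-p)·3 ⇒ p(-6) = (1-p)(-4) ⇒ p = 2/5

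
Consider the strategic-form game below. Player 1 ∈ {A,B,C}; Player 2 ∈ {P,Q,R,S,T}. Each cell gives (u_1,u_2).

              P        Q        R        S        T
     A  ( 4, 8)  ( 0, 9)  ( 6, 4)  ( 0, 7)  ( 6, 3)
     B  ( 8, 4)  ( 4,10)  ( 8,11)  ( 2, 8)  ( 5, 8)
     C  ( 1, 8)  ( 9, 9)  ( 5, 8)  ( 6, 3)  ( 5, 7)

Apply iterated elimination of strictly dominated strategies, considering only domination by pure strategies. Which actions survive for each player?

P2 drop P (Q beats it: A:9>8 B:10>4 C:9>8)
P2 drop S (Q beats it: A:9>7 B:10>8 C:9>3)
P2 drop T (Q beats it: A:9>3 B:10>8 C:9>7)
P1 drop A (B beats it: Q:4>0 R:8>6)
P1→{B,C} P2→{Q,R}

IESDS → P1:{B,C} P2:{Q,R}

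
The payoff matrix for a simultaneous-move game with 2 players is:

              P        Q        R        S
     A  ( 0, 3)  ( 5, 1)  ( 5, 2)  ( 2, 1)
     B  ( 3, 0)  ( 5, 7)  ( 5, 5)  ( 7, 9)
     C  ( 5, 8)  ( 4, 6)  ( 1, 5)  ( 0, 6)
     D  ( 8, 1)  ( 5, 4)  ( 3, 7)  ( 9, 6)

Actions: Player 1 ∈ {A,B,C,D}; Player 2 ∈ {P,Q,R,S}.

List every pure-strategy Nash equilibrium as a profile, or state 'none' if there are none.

No pure NE.

(A,P): not NE [P1→D gives 8>0]
(A,Q): not NE [P2→P gives 3>1]
(A,R): not NE [P2→P gives 3>2]
(A,S): not NE [P1→D gives 9>2; P2→P gives 3>1]
(B,P): not NE [P1→D gives 8>3; P2→S gives 9>0]
(B,Q): not NE [P2→S gives 9>7]
(B,R): not NE [P2→S gives 9>5]
(B,S): not NE [P1→D gives 9>7]
(C,P): not NE [P1→D gives 8>5]
(C,Q): not NE [P1→D gives 5>4; P2→P gives 8>6]
(C,R): not NE [P1→B gives 5>1; P2→P gives 8>5]
(C,S): not NE [P1→D gives 9>0; P2→P gives 8>6]
(D,P): not NE [P2→R gives 7>1]
(D,Q): not NE [P2→R gives 7>4]
(D,R): not NE [P1→B gives 5>3]
(D,S): not NE [P2→R gives 7>6]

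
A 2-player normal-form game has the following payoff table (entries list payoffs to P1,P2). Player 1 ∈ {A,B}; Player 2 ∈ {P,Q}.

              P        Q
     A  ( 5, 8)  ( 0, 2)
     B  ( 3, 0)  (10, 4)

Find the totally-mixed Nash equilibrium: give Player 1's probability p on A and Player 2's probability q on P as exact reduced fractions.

(p,q) = (2/5, 5/6)

P1 indiff ⇒ q·5+(1-q)·0 = q·3+(1-q)·10 ⇒ q(2) = (1-q)(10) ⇒ q = 5/6
P2 indiff ⇒ p·8+(1-p)·0 = p·2+(1-p)·4 ⇒ p(6) = (1-p)(4) ⇒ p = 2/5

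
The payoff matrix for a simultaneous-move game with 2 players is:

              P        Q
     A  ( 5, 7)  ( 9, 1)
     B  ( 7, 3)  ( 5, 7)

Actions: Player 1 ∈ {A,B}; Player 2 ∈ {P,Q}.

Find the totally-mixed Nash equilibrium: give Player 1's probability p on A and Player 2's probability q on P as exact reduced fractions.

P1 indiff ⇒ q·5+(1-q)·9 = q·7+(1-q)·5 ⇒ q(-2) = (1-q)(-4) ⇒ q = 2/3
P2 indiff ⇒ p·7+(1-p)·3 = p·1+(1-p)·7 ⇒ p(6) = (1-p)(4) ⇒ p = 2/5

(p,q) = (2/5, 2/3)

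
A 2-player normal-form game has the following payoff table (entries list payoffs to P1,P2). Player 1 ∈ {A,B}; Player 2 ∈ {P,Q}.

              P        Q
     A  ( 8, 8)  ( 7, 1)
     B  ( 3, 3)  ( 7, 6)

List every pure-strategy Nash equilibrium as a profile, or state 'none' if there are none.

PSNE = {(A,P), (B,Q)}

(A,P): NE
(A,Q): not NE [P2→P gives 8>1]
(B,P): not NE [P1→A gives 8>3; P2→Q gives 6>3]
(B,Q): NE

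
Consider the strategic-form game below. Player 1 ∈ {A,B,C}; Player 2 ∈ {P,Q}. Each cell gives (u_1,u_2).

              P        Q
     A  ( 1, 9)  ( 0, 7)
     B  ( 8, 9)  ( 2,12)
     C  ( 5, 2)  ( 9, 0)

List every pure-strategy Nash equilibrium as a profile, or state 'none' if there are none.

PSNE: ∅

(A,P): not NE [P1→B gives 8>1]
(A,Q): not NE [P1→C gives 9>0; P2→P gives 9>7]
(B,P): not NE [P2→Q gives 12>9]
(B,Q): not NE [P1→C gives 9>2]
(C,P): not NE [P1→B gives 8>5]
(C,Q): not NE [P2→P gives 2>0]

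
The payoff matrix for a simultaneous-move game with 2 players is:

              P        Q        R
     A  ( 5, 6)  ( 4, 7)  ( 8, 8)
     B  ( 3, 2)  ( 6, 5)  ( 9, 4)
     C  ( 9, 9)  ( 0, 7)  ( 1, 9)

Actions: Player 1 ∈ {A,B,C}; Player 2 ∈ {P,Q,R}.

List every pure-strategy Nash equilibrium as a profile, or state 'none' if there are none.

(A,P): not NE [P1→C gives 9>5; P2→R gives 8>6]
(A,Q): not NE [P1→B gives 6>4; P2→R gives 8>7]
(A,R): not NE [P1→B gives 9>8]
(B,P): not NE [P1→C gives 9>3; P2→Q gives 5>2]
(B,Q): NE
(B,R): not NE [P2→Q gives 5>4]
(C,P): NE
(C,Q): not NE [P1→B gives 6>0; P2→R gives 9>7]
(C,R): not NE [P1→B gives 9>1]

NE set: (B,Q), (C,P)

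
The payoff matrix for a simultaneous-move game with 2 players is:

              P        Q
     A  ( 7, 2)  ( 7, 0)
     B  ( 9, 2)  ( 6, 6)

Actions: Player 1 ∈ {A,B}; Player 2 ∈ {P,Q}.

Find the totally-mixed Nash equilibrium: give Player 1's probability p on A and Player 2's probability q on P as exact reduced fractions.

P1 indiff ⇒ q·7+(1-q)·7 = q·9+(1-q)·6 ⇒ q(-2) = (1-q)(-1) ⇒ q = 1/3
P2 indiff ⇒ p·2+(1-p)·2 = p·0+(1-p)·6 ⇒ p(2) = (1-p)(4) ⇒ p = 2/3

P1 mixes 2/3 on A; P2 mixes 1/3 on P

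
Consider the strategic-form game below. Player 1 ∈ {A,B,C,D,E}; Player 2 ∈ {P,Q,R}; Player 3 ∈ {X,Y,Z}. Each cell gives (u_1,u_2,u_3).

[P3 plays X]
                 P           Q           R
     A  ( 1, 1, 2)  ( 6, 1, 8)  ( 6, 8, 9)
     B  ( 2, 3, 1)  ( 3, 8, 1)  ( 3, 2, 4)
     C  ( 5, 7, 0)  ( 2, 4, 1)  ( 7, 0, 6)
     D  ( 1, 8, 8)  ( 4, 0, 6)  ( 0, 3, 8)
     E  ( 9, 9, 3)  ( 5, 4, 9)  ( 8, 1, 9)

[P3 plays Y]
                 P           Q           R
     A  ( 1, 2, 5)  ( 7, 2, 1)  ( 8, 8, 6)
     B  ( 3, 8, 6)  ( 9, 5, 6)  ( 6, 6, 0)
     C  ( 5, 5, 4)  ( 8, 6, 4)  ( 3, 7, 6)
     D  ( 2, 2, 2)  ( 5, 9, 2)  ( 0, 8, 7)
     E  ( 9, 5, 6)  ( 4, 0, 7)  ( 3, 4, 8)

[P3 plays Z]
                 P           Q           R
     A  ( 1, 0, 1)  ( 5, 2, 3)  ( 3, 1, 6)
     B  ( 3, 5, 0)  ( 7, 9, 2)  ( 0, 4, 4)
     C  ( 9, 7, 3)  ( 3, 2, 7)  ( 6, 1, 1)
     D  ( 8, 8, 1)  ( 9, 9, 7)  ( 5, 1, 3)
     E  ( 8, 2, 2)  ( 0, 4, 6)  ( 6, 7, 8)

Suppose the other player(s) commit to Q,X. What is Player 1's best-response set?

u_1(A vs Q,X) = 6
u_1(B vs Q,X) = 3
u_1(C vs Q,X) = 2
u_1(D vs Q,X) = 4
u_1(E vs Q,X) = 5
max payoff 6 at {A}

BR_1 = {A}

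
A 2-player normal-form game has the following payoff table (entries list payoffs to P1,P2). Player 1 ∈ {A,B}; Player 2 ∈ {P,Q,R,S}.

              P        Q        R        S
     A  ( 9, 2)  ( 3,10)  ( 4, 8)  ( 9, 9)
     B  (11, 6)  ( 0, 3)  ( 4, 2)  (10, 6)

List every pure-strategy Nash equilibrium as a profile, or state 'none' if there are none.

(A,P): not NE [P1→B gives 11>9; P2→Q gives 10>2]
(A,Q): NE
(A,R): not NE [P2→Q gives 10>8]
(A,S): not NE [P1→B gives 10>9; P2→Q gives 10>9]
(B,P): NE
(B,Q): not NE [P1→A gives 3>0; P2→S gives 6>3]
(B,R): not NE [P2→S gives 6>2]
(B,S): NE

NE set: (A,Q), (B,P), (B,S)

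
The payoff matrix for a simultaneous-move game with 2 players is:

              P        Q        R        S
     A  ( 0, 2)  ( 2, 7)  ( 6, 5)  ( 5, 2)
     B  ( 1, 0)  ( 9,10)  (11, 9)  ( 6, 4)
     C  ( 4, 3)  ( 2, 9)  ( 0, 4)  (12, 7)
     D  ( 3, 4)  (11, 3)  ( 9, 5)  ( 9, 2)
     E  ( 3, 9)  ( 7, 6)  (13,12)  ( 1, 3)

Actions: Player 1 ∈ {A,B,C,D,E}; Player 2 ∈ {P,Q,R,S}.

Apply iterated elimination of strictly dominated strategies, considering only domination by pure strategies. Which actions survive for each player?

P1 drop A (B beats it: P:1>0 Q:9>2 R:11>6 S:6>5)
P2 drop P (R beats it: B:9>0 C:4>3 D:5>4 E:12>9)
P2 drop S (Q beats it: B:10>4 C:9>7 D:3>2 E:6>3)
P1 drop C (B beats it: Q:9>2 R:11>0)
P1→{B,D,E} P2→{Q,R}

Remaining: P1:{B,D,E} P2:{Q,R}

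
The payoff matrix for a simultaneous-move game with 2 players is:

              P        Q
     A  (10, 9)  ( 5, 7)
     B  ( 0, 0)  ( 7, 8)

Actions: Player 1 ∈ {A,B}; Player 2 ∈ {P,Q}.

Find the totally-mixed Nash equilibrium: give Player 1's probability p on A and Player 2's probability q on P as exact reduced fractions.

P1 indiff ⇒ q·10+(1-q)·5 = q·0+(1-q)·7 ⇒ q(10) = (1-q)(2) ⇒ q = 1/6
P2 indiff ⇒ p·9+(1-p)·0 = p·7+(1-p)·8 ⇒ p(2) = (1-p)(8) ⇒ p = 4/5

(p,q) = (4/5, 1/6)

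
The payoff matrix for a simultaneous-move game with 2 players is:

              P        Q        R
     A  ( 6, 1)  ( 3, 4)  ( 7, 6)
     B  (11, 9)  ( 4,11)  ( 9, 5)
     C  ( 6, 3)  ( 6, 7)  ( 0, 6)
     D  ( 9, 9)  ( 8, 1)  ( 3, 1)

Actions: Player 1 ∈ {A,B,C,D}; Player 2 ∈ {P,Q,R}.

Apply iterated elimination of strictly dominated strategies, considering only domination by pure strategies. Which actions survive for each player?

Remaining: P1:{B,D} P2:{P,Q}

P1 drop A (B beats it: P:11>6 Q:4>3 R:9>7)
P1 drop C (D beats it: P:9>6 Q:8>6 R:3>0)
P2 drop R (P beats it: B:9>5 D:9>1)
P1→{B,D} P2→{P,Q}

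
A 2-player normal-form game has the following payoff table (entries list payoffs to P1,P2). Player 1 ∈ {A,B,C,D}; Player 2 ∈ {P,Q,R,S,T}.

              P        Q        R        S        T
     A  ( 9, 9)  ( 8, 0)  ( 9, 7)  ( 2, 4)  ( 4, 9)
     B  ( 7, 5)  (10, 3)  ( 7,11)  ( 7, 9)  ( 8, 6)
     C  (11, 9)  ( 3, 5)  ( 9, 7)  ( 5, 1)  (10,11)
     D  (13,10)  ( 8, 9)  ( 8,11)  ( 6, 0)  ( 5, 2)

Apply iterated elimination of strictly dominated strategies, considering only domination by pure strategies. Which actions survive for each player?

Remaining: P1:{A,C,D} P2:{P,R,T}

P2 drop Q (P beats it: A:9>0 B:5>3 C:9>5 D:10>9)
P2 drop S (R beats it: A:7>4 B:11>9 C:7>1 D:11>0)
P1 drop B (C beats it: P:11>7 R:9>7 T:10>8)
P1→{A,C,D} P2→{P,R,T}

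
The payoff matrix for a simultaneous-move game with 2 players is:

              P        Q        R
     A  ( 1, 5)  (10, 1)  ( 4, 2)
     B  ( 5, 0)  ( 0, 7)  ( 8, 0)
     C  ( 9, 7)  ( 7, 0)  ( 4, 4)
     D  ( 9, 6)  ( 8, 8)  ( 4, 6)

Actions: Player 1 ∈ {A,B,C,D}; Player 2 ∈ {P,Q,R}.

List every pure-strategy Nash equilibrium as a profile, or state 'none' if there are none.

(A,P): not NE [P1→D gives 9>1]
(A,Q): not NE [P2→P gives 5>1]
(A,R): not NE [P1→B gives 8>4; P2→P gives 5>2]
(B,P): not NE [P1→D gives 9>5; P2→Q gives 7>0]
(B,Q): not NE [P1→A gives 10>0]
(B,R): not NE [P2→Q gives 7>0]
(C,P): NE
(C,Q): not NE [P1→A gives 10>7; P2→P gives 7>0]
(C,R): not NE [P1→B gives 8>4; P2→P gives 7>4]
(D,P): not NE [P2→Q gives 8>6]
(D,Q): not NE [P1→A gives 10>8]
(D,R): not NE [P1→B gives 8>4; P2→Q gives 8>6]

PSNE = {(C,P)}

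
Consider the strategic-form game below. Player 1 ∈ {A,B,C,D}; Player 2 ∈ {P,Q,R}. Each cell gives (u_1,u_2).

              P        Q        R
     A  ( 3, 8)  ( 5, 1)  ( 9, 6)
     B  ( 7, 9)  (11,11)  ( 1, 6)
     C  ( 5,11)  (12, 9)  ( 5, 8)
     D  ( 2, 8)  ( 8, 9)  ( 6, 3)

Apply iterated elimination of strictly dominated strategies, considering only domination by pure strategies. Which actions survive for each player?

Survivors P1:{B,C} P2:{P,Q}

P2 drop R (P beats it: A:8>6 B:9>6 C:11>8 D:8>3)
P1 drop A (B beats it: P:7>3 Q:11>5)
P1 drop D (B beats it: P:7>2 Q:11>8)
P1→{B,C} P2→{P,Q}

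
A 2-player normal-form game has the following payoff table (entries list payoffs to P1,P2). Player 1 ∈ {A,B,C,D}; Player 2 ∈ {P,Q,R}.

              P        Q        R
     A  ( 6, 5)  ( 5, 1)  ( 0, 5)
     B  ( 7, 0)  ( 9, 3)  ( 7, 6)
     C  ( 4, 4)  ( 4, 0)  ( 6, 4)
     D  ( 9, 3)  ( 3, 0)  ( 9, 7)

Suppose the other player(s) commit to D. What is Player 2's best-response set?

u_2(P vs D) = 3
u_2(Q vs D) = 0
u_2(R vs D) = 7
max payoff 7 at {R}

argmax u_2 = {R}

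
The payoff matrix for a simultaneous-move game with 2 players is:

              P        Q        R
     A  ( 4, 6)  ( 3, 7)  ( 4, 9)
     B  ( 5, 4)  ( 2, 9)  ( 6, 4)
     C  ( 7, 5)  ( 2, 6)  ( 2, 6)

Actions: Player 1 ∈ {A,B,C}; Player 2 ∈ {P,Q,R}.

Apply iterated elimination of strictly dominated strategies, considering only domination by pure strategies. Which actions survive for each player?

Remaining: P1:{A,B} P2:{Q,R}

P2 drop P (Q beats it: A:7>6 B:9>4 C:6>5)
P1 drop C (A beats it: Q:3>2 R:4>2)
P1→{A,B} P2→{Q,R}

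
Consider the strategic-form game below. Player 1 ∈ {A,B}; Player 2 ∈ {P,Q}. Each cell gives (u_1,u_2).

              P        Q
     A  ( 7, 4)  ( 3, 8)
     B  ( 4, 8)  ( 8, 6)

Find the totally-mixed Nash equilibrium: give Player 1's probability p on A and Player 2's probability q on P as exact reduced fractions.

P1 indiff ⇒ q·7+(1-q)·3 = q·4+(1-q)·8 ⇒ q(3) = (1-q)(5) ⇒ q = 5/8
P2 indiff ⇒ p·4+(1-p)·8 = p·8+(1-p)·6 ⇒ p(-4) = (1-p)(-2) ⇒ p = 1/3

(p,q) = (1/3, 5/8)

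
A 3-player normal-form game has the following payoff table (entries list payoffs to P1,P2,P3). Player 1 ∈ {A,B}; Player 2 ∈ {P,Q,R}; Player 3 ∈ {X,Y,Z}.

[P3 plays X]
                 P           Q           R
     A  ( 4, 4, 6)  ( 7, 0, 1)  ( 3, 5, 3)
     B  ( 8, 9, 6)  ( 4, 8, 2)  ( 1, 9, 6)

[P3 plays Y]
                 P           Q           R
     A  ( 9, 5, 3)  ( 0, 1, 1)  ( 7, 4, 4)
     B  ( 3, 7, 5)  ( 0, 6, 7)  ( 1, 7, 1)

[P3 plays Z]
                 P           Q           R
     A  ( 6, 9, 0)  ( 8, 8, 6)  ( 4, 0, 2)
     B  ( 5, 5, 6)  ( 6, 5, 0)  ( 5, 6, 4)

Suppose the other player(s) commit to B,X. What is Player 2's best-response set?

BR_2 = {P,R}

u_2(P vs B,X) = 9
u_2(Q vs B,X) = 8
u_2(R vs B,X) = 9
max payoff 9 at {P,R}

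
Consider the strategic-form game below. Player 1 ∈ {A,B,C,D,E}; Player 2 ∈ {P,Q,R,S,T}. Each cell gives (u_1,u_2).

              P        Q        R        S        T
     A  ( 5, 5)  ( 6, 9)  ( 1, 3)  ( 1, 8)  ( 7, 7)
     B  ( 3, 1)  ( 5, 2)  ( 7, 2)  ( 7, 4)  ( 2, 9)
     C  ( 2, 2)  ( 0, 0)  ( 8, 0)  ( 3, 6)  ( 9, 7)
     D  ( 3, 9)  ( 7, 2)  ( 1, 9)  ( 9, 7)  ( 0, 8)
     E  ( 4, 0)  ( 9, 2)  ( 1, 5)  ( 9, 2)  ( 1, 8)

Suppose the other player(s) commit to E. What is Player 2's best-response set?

u_2(P vs E) = 0
u_2(Q vs E) = 2
u_2(R vs E) = 5
u_2(S vs E) = 2
u_2(T vs E) = 8
max payoff 8 at {T}

P2 best: {T}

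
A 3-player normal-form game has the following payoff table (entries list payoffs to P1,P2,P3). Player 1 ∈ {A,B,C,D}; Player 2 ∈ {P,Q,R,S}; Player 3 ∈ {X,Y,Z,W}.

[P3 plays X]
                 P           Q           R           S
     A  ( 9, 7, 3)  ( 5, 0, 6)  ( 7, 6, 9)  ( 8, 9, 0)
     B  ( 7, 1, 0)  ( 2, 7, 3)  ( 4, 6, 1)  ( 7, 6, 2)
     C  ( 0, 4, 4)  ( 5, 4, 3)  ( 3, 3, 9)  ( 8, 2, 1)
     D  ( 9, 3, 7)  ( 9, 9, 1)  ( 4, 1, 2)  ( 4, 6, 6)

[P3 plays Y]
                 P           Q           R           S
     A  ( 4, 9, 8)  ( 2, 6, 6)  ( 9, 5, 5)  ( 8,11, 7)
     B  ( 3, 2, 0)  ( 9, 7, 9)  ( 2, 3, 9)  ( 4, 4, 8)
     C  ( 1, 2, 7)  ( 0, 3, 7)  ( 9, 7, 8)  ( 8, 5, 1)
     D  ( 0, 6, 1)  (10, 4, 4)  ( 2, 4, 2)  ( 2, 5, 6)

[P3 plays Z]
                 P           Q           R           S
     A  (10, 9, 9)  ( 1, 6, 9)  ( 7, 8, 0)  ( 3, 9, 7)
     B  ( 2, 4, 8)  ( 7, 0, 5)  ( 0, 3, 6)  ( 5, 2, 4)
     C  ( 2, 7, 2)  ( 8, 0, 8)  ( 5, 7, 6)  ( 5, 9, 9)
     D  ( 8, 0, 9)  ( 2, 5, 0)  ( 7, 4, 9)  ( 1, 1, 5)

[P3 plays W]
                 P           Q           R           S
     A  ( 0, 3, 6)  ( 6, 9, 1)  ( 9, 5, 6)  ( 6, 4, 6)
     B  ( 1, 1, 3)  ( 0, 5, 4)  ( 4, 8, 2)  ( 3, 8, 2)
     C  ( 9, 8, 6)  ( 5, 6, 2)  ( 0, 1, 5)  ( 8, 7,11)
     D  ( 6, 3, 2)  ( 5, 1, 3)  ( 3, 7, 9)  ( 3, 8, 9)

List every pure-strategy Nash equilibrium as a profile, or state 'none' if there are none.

(A,P,X): not NE [P2→S gives 9>7; P3→Z gives 9>3]
(A,P,Y): not NE [P2→S gives 11>9; P3→Z gives 9>8]
(A,P,Z): NE
(A,P,W): not NE [P1→C gives 9>0; P2→Q gives 9>3; P3→Z gives 9>6]
(A,Q,X): not NE [P1→D gives 9>5; P2→S gives 9>0; P3→Z gives 9>6]
(A,Q,Y): not NE [P1→D gives 10>2; P2→S gives 11>6; P3→Z gives 9>6]
(A,Q,Z): not NE [P1→C gives 8>1; P2→S gives 9>6]
(A,Q,W): not NE [P3→Z gives 9>1]
(A,R,X): not NE [P2→S gives 9>6]
(A,R,Y): not NE [P2→S gives 11>5; P3→X gives 9>5]
(A,R,Z): not NE [P2→S gives 9>8; P3→X gives 9>0]
(A,R,W): not NE [P2→Q gives 9>5; P3→X gives 9>6]
(A,S,X): not NE [P3→Z gives 7>0]
(A,S,Y): NE
(A,S,Z): not NE [P1→C gives 5>3]
(A,S,W): not NE [P1→C gives 8>6; P2→Q gives 9>4; P3→Z gives 7>6]
(B,P,X): not NE [P1→D gives 9>7; P2→Q gives 7>1; P3→Z gives 8>0]
(B,P,Y): not NE [P1→A gives 4>3; P2→Q gives 7>2; P3→Z gives 8>0]
(B,P,Z): not NE [P1→A gives 10>2]
(B,P,W): not NE [P1→C gives 9>1; P2→S gives 8>1; P3→Z gives 8>3]
(B,Q,X): not NE [P1→D gives 9>2; P3→Y gives 9>3]
(B,Q,Y): not NE [P1→D gives 10>9]
(B,Q,Z): not NE [P1→C gives 8>7; P2→P gives 4>0; P3→Y gives 9>5]
(B,Q,W): not NE [P1→A gives 6>0; P2→S gives 8>5; P3→Y gives 9>4]
(B,R,X): not NE [P1→A gives 7>4; P2→Q gives 7>6; P3→Y gives 9>1]
(B,R,Y): not NE [P1→C gives 9>2; P2→Q gives 7>3]
(B,R,Z): not NE [P1→D gives 7>0; P2→P gives 4>3; P3→Y gives 9>6]
(B,R,W): not NE [P1→A gives 9>4; P3→Y gives 9>2]
(B,S,X): not NE [P1→C gives 8>7; P2→Q gives 7>6; P3→Y gives 8>2]
(B,S,Y): not NE [P1→C gives 8>4; P2→Q gives 7>4]
(B,S,Z): not NE [P2→P gives 4>2; P3→Y gives 8>4]
(B,S,W): not NE [P1→C gives 8>3; P3→Y gives 8>2]
(C,P,X): not NE [P1→D gives 9>0; P3→Y gives 7>4]
(C,P,Y): not NE [P1→A gives 4>1; P2→R gives 7>2]
(C,P,Z): not NE [P1→A gives 10>2; P2→S gives 9>7; P3→Y gives 7>2]
(C,P,W): not NE [P3→Y gives 7>6]
(C,Q,X): not NE [P1→D gives 9>5; P3→Z gives 8>3]
(C,Q,Y): not NE [P1→D gives 10>0; P2→R gives 7>3; P3→Z gives 8>7]
(C,Q,Z): not NE [P2→S gives 9>0]
(C,Q,W): not NE [P1→A gives 6>5; P2→P gives 8>6; P3→Z gives 8>2]
(C,R,X): not NE [P1→A gives 7>3; P2→Q gives 4>3]
(C,R,Y): not NE [P3→X gives 9>8]
(C,R,Z): not NE [P1→D gives 7>5; P2→S gives 9>7; P3→X gives 9>6]
(C,R,W): not NE [P1→A gives 9>0; P2→P gives 8>1; P3→X gives 9>5]
(C,S,X): not NE [P2→Q gives 4>2; P3→W gives 11>1]
(C,S,Y): not NE [P2→R gives 7>5; P3→W gives 11>1]
(C,S,Z): not NE [P3→W gives 11>9]
(C,S,W): not NE [P2→P gives 8>7]
(D,P,X): not NE [P2→Q gives 9>3; P3→Z gives 9>7]
(D,P,Y): not NE [P1→A gives 4>0; P3→Z gives 9>1]
(D,P,Z): not NE [P1→A gives 10>8; P2→Q gives 5>0]
(D,P,W): not NE [P1→C gives 9>6; P2→S gives 8>3; P3→Z gives 9>2]
(D,Q,X): not NE [P3→Y gives 4>1]
(D,Q,Y): not NE [P2→P gives 6>4]
(D,Q,Z): not NE [P1→C gives 8>2; P3→Y gives 4>0]
(D,Q,W): not NE [P1→A gives 6>5; P2→S gives 8>1; P3→Y gives 4>3]
(D,R,X): not NE [P1→A gives 7>4; P2→Q gives 9>1; P3→W gives 9>2]
(D,R,Y): not NE [P1→C gives 9>2; P2→P gives 6>4; P3→W gives 9>2]
(D,R,Z): not NE [P2→Q gives 5>4]
(D,R,W): not NE [P1→A gives 9>3; P2→S gives 8>7]
(D,S,X): not NE [P1→C gives 8>4; P2→Q gives 9>6; P3→W gives 9>6]
(D,S,Y): not NE [P1→C gives 8>2; P2→P gives 6>5; P3→W gives 9>6]
(D,S,Z): not NE [P1→C gives 5>1; P2→Q gives 5>1; P3→W gives 9>5]
(D,S,W): not NE [P1→C gives 8>3]

PSNE = {(A,P,Z), (A,S,Y)}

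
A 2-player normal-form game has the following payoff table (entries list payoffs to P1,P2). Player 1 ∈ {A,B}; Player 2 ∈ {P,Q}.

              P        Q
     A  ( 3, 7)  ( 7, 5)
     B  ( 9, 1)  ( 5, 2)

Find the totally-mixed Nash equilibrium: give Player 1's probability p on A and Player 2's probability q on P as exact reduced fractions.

p=1/3, q=1/4

P1 indiff ⇒ q·3+(1-q)·7 = q·9+(1-q)·5 ⇒ q(-6) = (1-q)(-2) ⇒ q = 1/4
P2 indiff ⇒ p·7+(1-p)·1 = p·5+(1-p)·2 ⇒ p(2) = (1-p)(1) ⇒ p = 1/3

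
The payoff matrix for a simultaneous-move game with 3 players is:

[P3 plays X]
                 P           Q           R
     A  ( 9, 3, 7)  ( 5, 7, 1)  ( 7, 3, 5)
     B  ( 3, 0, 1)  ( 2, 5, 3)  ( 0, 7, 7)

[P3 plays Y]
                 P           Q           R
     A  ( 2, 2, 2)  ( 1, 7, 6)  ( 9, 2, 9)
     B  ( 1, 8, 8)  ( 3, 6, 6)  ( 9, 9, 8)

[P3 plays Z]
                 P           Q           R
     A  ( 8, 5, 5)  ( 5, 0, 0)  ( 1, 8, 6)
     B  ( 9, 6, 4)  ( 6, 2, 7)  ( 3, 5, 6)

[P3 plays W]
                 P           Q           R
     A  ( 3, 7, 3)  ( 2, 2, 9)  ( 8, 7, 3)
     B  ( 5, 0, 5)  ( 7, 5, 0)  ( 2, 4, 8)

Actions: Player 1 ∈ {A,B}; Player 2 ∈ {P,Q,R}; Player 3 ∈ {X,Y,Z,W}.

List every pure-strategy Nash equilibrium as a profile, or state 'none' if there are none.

(A,P,X): not NE [P2→Q gives 7>3]
(A,P,Y): not NE [P2→Q gives 7>2; P3→X gives 7>2]
(A,P,Z): not NE [P1→B gives 9>8; P2→R gives 8>5; P3→X gives 7>5]
(A,P,W): not NE [P1→B gives 5>3; P3→X gives 7>3]
(A,Q,X): not NE [P3→W gives 9>1]
(A,Q,Y): not NE [P1→B gives 3>1; P3→W gives 9>6]
(A,Q,Z): not NE [P1→B gives 6>5; P2→R gives 8>0; P3→W gives 9>0]
(A,Q,W): not NE [P1→B gives 7>2; P2→R gives 7>2]
(A,R,X): not NE [P2→Q gives 7>3; P3→Y gives 9>5]
(A,R,Y): not NE [P2→Q gives 7>2]
(A,R,Z): not NE [P1→B gives 3>1; P3→Y gives 9>6]
(A,R,W): not NE [P3→Y gives 9>3]
(B,P,X): not NE [P1→A gives 9>3; P2→R gives 7>0; P3→Y gives 8>1]
(B,P,Y): not NE [P1→A gives 2>1; P2→R gives 9>8]
(B,P,Z): not NE [P3→Y gives 8>4]
(B,P,W): not NE [P2→Q gives 5>0; P3→Y gives 8>5]
(B,Q,X): not NE [P1→A gives 5>2; P2→R gives 7>5; P3→Z gives 7>3]
(B,Q,Y): not NE [P2→R gives 9>6; P3→Z gives 7>6]
(B,Q,Z): not NE [P2→P gives 6>2]
(B,Q,W): not NE [P3→Z gives 7>0]
(B,R,X): not NE [P1→A gives 7>0; P3→W gives 8>7]
(B,R,Y): NE
(B,R,Z): not NE [P2→P gives 6>5; P3→W gives 8>6]
(B,R,W): not NE [P1→A gives 8>2; P2→Q gives 5>4]

NE set: (B,R,Y)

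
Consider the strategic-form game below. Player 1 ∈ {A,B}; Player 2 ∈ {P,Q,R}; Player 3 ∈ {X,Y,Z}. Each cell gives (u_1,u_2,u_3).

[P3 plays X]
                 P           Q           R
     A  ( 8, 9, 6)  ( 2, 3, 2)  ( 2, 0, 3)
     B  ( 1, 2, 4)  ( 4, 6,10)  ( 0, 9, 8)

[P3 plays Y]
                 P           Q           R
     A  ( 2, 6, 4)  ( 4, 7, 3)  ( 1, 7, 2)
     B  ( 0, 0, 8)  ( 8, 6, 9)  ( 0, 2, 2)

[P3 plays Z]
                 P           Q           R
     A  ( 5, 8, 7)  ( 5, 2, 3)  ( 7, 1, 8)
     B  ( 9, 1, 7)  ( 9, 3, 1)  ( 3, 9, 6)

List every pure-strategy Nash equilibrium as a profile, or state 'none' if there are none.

PSNE: ∅

(A,P,X): not NE [P3→Z gives 7>6]
(A,P,Y): not NE [P2→R gives 7>6; P3→Z gives 7>4]
(A,P,Z): not NE [P1→B gives 9>5]
(A,Q,X): not NE [P1→B gives 4>2; P2→P gives 9>3; P3→Z gives 3>2]
(A,Q,Y): not NE [P1→B gives 8>4]
(A,Q,Z): not NE [P1→B gives 9>5; P2→P gives 8>2]
(A,R,X): not NE [P2→P gives 9>0; P3→Z gives 8>3]
(A,R,Y): not NE [P3→Z gives 8>2]
(A,R,Z): not NE [P2→P gives 8>1]
(B,P,X): not NE [P1→A gives 8>1; P2→R gives 9>2; P3→Y gives 8>4]
(B,P,Y): not NE [P1→A gives 2>0; P2→Q gives 6>0]
(B,P,Z): not NE [P2→R gives 9>1; P3→Y gives 8>7]
(B,Q,X): not NE [P2→R gives 9>6]
(B,Q,Y): not NE [P3→X gives 10>9]
(B,Q,Z): not NE [P2→R gives 9>3; P3→X gives 10>1]
(B,R,X): not NE [P1→A gives 2>0]
(B,R,Y): not NE [P1→A gives 1>0; P2→Q gives 6>2; P3→X gives 8>2]
(B,R,Z): not NE [P1→A gives 7>3; P3→X gives 8>6]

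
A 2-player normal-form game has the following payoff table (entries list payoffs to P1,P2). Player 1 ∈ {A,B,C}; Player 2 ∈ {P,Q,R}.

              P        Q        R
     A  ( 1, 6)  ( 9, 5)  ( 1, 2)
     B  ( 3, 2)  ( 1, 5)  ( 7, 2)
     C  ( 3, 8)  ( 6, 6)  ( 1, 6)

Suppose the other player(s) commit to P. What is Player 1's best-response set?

argmax u_1 = {B,C}

u_1(A vs P) = 1
u_1(B vs P) = 3
u_1(C vs P) = 3
max payoff 3 at {B,C}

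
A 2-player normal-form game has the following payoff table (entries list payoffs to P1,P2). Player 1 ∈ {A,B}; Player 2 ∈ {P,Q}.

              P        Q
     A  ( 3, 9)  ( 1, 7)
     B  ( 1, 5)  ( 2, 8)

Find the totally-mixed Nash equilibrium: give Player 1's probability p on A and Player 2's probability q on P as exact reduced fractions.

P1 indiff ⇒ q·3+(1-q)·1 = q·1+(1-q)·2 ⇒ q(2) = (1-q)(1) ⇒ q = 1/3
P2 indiff ⇒ p·9+(1-p)·5 = p·7+(1-p)·8 ⇒ p(2) = (1-p)(3) ⇒ p = 3/5

p=3/5, q=1/3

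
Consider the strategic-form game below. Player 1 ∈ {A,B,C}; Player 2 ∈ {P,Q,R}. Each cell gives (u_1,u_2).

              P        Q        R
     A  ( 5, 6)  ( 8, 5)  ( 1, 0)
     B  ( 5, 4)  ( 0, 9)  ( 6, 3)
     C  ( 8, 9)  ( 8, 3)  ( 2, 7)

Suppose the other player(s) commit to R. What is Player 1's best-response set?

u_1(A vs R) = 1
u_1(B vs R) = 6
u_1(C vs R) = 2
max payoff 6 at {B}

argmax u_1 = {B}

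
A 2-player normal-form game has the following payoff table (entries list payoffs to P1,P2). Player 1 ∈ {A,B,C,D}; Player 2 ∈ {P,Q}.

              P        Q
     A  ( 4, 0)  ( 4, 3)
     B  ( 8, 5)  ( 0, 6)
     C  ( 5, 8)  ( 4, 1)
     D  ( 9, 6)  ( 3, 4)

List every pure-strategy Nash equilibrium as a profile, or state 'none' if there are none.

NE set: (A,Q), (D,P)

(A,P): not NE [P1→D gives 9>4; P2→Q gives 3>0]
(A,Q): NE
(B,P): not NE [P1→D gives 9>8; P2→Q gives 6>5]
(B,Q): not NE [P1→C gives 4>0]
(C,P): not NE [P1→D gives 9>5]
(C,Q): not NE [P2→P gives 8>1]
(D,P): NE
(D,Q): not NE [P1→C gives 4>3; P2→P gives 6>4]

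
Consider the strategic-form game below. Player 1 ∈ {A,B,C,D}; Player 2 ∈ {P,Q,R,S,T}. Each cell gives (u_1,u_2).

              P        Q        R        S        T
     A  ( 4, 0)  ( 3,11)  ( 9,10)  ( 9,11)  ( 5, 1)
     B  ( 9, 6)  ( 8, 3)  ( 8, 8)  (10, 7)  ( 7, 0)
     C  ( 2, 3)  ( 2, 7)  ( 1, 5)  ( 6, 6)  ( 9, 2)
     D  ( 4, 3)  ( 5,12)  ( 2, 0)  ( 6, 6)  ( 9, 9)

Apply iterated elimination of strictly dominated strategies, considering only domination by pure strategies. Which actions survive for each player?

Survivors P1:{A,B} P2:{Q,R,S}

P2 drop P (S beats it: A:11>0 B:7>6 C:6>3 D:6>3)
P2 drop T (Q beats it: A:11>1 B:3>0 C:7>2 D:12>9)
P1 drop C (A beats it: Q:3>2 R:9>1 S:9>6)
P1 drop D (B beats it: Q:8>5 R:8>2 S:10>6)
P1→{A,B} P2→{Q,R,S}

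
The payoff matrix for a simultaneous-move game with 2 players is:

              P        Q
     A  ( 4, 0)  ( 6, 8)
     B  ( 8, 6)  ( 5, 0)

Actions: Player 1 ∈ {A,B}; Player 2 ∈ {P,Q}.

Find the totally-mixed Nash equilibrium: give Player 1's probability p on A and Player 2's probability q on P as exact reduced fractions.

P1 indiff ⇒ q·4+(1-q)·6 = q·8+(1-q)·5 ⇒ q(-4) = (1-q)(-1) ⇒ q = 1/5
P2 indiff ⇒ p·0+(1-p)·6 = p·8+(1-p)·0 ⇒ p(-8) = (1-p)(-6) ⇒ p = 3/7

p=3/7, q=1/5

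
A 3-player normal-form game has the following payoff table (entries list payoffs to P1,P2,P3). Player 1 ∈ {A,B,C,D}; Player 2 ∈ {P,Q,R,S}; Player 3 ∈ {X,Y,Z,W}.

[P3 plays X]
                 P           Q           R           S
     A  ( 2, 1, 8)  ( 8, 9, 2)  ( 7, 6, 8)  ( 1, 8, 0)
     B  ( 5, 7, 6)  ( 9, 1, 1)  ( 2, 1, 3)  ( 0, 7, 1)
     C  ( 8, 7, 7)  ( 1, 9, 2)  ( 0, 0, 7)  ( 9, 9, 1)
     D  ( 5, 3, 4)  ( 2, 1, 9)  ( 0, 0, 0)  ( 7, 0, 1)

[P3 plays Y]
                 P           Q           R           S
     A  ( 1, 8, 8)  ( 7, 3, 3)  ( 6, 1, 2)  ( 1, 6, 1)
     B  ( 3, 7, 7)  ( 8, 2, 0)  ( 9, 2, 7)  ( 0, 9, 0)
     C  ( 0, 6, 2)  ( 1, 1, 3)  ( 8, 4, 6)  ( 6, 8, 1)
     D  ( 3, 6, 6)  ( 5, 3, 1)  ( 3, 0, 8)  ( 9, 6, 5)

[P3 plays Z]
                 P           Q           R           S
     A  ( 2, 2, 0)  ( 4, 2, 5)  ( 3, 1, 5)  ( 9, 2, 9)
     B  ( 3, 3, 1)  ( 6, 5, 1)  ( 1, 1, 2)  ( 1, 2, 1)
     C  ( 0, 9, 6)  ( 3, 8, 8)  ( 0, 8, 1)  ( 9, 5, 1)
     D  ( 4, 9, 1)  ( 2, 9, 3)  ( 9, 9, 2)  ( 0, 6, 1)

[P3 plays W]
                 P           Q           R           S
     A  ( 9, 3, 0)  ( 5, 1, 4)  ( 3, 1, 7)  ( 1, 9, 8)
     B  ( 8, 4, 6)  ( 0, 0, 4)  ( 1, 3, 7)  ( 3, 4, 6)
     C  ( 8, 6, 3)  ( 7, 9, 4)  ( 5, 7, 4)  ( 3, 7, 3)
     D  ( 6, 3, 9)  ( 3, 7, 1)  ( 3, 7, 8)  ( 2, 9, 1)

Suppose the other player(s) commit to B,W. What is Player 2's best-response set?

u_2(P vs B,W) = 4
u_2(Q vs B,W) = 0
u_2(R vs B,W) = 3
u_2(S vs B,W) = 4
max payoff 4 at {P,S}

BR_2 = {P,S}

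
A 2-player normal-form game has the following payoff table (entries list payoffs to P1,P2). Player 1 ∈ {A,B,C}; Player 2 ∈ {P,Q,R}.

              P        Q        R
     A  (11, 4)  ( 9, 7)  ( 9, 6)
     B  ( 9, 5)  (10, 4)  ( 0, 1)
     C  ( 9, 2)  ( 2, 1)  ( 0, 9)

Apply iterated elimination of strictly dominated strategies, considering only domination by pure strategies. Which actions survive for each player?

Survivors P1:{A,B} P2:{P,Q}

P1 drop C (A beats it: P:11>9 Q:9>2 R:9>0)
P2 drop R (Q beats it: A:7>6 B:4>1)
P1→{A,B} P2→{P,Q}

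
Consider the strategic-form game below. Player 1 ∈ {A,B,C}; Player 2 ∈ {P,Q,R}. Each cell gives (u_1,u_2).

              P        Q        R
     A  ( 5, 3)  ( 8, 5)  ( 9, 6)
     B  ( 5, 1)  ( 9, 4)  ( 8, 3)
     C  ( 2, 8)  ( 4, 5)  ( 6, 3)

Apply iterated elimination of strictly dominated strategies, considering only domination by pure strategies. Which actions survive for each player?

P1 drop C (A beats it: P:5>2 Q:8>4 R:9>6)
P2 drop P (Q beats it: A:5>3 B:4>1)
P1→{A,B} P2→{Q,R}

IESDS → P1:{A,B} P2:{Q,R}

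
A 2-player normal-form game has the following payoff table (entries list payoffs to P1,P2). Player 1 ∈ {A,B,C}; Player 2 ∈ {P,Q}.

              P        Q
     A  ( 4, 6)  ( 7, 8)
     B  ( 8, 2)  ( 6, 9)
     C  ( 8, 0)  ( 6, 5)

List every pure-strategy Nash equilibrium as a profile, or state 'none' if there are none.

PSNE = {(A,Q)}

(A,P): not NE [P1→C gives 8>4; P2→Q gives 8>6]
(A,Q): NE
(B,P): not NE [P2→Q gives 9>2]
(B,Q): not NE [P1→A gives 7>6]
(C,P): not NE [P2→Q gives 5>0]
(C,Q): not NE [P1→A gives 7>6]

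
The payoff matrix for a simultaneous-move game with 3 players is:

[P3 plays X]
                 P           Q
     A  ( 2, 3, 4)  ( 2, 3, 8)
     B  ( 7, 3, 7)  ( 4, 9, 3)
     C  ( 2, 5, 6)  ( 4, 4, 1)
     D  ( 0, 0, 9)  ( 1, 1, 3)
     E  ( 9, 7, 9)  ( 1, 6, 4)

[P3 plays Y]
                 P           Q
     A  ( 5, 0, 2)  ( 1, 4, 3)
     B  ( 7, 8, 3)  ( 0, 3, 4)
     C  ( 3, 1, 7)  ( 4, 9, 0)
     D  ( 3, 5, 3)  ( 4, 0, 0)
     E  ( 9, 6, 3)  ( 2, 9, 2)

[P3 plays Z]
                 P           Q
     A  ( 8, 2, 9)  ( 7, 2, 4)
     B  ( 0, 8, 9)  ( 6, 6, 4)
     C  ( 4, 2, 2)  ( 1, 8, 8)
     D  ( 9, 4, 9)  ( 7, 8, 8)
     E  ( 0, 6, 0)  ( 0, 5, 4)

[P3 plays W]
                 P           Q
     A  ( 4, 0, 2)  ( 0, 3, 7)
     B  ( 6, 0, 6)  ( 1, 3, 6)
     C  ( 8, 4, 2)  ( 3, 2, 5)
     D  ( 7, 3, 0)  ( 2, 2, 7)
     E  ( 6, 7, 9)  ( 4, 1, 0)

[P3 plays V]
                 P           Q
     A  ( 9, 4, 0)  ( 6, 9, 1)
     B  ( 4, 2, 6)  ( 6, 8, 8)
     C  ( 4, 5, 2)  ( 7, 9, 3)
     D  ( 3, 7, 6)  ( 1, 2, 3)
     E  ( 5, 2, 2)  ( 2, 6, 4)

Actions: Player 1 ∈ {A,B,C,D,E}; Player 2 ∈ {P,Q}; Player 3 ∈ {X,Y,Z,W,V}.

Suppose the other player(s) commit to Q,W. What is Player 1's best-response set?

u_1(A vs Q,W) = 0
u_1(B vs Q,W) = 1
u_1(C vs Q,W) = 3
u_1(D vs Q,W) = 2
u_1(E vs Q,W) = 4
max payoff 4 at {E}

BR_1 = {E}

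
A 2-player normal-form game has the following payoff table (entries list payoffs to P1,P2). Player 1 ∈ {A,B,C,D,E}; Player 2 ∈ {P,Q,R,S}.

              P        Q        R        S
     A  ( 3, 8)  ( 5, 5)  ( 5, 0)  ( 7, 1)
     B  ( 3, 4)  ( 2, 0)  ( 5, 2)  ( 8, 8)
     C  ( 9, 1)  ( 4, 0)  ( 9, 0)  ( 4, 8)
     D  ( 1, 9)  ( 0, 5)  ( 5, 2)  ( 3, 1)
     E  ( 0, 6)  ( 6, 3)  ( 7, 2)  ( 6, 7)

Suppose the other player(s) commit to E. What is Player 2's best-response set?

u_2(P vs E) = 6
u_2(Q vs E) = 3
u_2(R vs E) = 2
u_2(S vs E) = 7
max payoff 7 at {S}

argmax u_2 = {S}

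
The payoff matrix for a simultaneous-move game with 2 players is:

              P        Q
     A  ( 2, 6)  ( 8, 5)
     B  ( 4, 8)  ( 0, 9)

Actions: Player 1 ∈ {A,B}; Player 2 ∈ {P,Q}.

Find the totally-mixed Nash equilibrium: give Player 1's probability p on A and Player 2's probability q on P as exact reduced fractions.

P1 indiff ⇒ q·2+(1-q)·8 = q·4+(1-q)·0 ⇒ q(-2) = (1-q)(-8) ⇒ q = 4/5
P2 indiff ⇒ p·6+(1-p)·8 = p·5+(1-p)·9 ⇒ p(1) = (1-p)(1) ⇒ p = 1/2

P1 mixes 1/2 on A; P2 mixes 4/5 on P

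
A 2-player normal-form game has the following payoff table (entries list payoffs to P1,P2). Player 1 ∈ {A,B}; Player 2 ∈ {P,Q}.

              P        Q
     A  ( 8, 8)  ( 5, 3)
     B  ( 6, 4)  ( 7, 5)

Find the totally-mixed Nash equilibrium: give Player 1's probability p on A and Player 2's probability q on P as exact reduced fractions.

(p,q) = (1/6, 1/2)

P1 indiff ⇒ q·8+(1-q)·5 = q·6+(1-q)·7 ⇒ q(2) = (1-q)(2) ⇒ q = 1/2
P2 indiff ⇒ p·8+(1-p)·4 = p·3+(1-p)·5 ⇒ p(5) = (1-p)(1) ⇒ p = 1/6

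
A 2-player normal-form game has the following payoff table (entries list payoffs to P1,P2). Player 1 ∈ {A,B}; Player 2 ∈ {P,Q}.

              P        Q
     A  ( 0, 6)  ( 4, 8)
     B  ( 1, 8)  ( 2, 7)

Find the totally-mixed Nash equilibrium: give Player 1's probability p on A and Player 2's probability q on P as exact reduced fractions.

P1 indiff ⇒ q·0+(1-q)·4 = q·1+(1-q)·2 ⇒ q(-1) = (1-q)(-2) ⇒ q = 2/3
P2 indiff ⇒ p·6+(1-p)·8 = p·8+(1-p)·7 ⇒ p(-2) = (1-p)(-1) ⇒ p = 1/3

(p,q) = (1/3, 2/3)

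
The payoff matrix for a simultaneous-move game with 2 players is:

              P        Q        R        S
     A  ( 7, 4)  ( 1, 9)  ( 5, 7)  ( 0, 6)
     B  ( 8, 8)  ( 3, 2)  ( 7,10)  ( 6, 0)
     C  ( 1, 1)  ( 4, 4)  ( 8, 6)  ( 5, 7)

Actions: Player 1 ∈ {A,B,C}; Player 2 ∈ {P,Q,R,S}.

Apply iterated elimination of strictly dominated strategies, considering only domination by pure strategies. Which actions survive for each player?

Survivors P1:{B,C} P2:{R,S}

P1 drop A (B beats it: P:8>7 Q:3>1 R:7>5 S:6>0)
P2 drop P (R beats it: B:10>8 C:6>1)
P2 drop Q (R beats it: B:10>2 C:6>4)
P1→{B,C} P2→{R,S}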